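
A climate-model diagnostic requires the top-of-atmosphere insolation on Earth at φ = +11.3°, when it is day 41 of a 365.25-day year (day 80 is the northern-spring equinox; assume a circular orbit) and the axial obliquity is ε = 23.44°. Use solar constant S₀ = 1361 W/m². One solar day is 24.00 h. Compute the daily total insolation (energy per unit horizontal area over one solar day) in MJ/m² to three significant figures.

32.8 MJ/m²

Solar longitude: λ_s = 360° × (41 − 80)/365.25 = -38.439°, i.e. -38.439° + 360° = 321.561°.
sin δ = sin 23.44° × sin 321.561° = -0.24730, so δ = -14.318°.
cos H₀ = −tan(+11.3°) tan(-14.318°) = 0.0510, H₀ = 1.5198 rad.
Bracket: H₀ sin φ sin δ + cos φ cos δ sin H₀ = 1.5198×0.19595×-0.24730 + 0.98061×0.96894×0.99870 = -0.073647 + 0.948917 = 0.875270.
Q̄ = (S₀/π) × [bracket] = (1361/π) × 0.875270 = 379.18 W/m².
Daily total = Q̄ × 24.00 h × 3600 s/h = 379.18 × 24.00 × 3600 / 10⁶ = 32.76 MJ/m².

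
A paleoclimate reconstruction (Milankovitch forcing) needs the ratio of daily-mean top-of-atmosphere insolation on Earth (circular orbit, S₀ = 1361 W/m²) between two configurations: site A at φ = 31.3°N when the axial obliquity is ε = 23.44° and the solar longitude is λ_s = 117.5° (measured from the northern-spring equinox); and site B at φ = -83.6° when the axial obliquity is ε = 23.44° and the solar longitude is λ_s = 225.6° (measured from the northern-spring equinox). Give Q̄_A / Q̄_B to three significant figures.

— Configuration A (φ=+31.3°):
Solar declination: sin δ = sin ε · sin λ_s = sin 23.44° × sin 117.5° = 0.35284, so δ = +20.661°.
cos H₀ = −tan(+31.3°) tan(+20.661°) = -0.2293, H₀ = 1.8021 rad.
Bracket: H₀ sin φ sin δ + cos φ cos δ sin H₀ = 1.8021×0.51952×0.35284 + 0.85446×0.93568×0.97336 = 0.330338 + 0.778202 = 1.108540.
Q̄ = (S₀/π) × [bracket] = (1361/π) × 1.108540 = 480.24 W/m².
— Configuration B (φ=-83.6°):
Solar declination: sin δ = sin ε · sin λ_s = sin 23.44° × sin 225.6° = -0.28421, so δ = -16.512°.
cos H₀ = −tan(-83.6°) tan(-16.512°) = -2.6428 ≤ −1 ⇒ polar day, H₀ = π.
Bracket: H₀ sin φ sin δ + cos φ cos δ sin H₀ = 3.1416×-0.99377×-0.28421 + 0.11147×0.95876×0.00000 = 0.887312 + 0.000000 = 0.887312.
Q̄ = (S₀/π) × [bracket] = (1361/π) × 0.887312 = 384.40 W/m².
Ratio Q̄_A / Q̄_B = 480.24 / 384.40 = 1.249.

Q̄_A / Q̄_B ≈ 1.25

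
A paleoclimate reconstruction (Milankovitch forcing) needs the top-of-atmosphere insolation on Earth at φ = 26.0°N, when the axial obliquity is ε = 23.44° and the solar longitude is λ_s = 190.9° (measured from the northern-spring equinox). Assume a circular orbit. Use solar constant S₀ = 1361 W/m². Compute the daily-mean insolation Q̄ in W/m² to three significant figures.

Q̄ ≈ 366 W/m²

Solar declination: sin δ = sin ε · sin λ_s = sin 23.44° × sin 190.9° = -0.07522, so δ = -4.314°.
cos H₀ = −tan(+26.0°) tan(-4.314°) = 0.0368, H₀ = 1.5340 rad.
Bracket: H₀ sin φ sin δ + cos φ cos δ sin H₀ = 1.5340×0.43837×-0.07522 + 0.89879×0.99717×0.99932 = -0.050582 + 0.895637 = 0.845055.
Q̄ = (S₀/π) × [bracket] = (1361/π) × 0.845055 = 366.1 W/m².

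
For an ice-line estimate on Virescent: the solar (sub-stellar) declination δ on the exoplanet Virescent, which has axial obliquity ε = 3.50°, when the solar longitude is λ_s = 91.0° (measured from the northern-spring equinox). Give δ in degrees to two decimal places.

δ = +3.50°

sin δ = sin ε · sin λ_s = sin 3.50° × sin 91.0° = 0.061039.
δ = arcsin(0.061039) = +3.50°.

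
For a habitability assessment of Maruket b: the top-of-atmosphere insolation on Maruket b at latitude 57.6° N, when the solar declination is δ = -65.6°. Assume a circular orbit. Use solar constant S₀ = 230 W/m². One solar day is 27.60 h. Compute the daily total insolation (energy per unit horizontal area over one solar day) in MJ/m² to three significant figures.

0.00 MJ/m²

cos H₀ = −tan(+57.6°) tan(-65.600°) = 3.4737 ≥ 1 ⇒ polar night, H₀ = 0 and Q̄ = 0.
Daily total = Q̄ × 27.60 h × 3600 s/h = 0.00 MJ/m².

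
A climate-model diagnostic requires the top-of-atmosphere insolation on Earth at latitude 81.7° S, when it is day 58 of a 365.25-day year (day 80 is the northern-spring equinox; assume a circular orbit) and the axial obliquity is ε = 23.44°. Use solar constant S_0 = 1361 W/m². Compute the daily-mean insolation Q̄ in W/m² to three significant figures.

Q̄ ≈ 198 W/m²

Solar longitude: L_s = 360° × (58 − 80)/365.25 = -21.684°, i.e. -21.684° + 360° = 338.316°.
sin δ = sin 23.44° × sin 338.316° = -0.14698, so δ = -8.452°.
cos h₀ = −tan(-81.7°) tan(-8.452°) = -1.0185 ≤ −1 ⇒ polar day, h₀ = π.
Bracket: h₀ sin ϕ sin δ + cos ϕ cos δ sin h₀ = 3.1416×-0.98953×-0.14698 + 0.14436×0.98914×0.00000 = 0.456918 + 0.000000 = 0.456918.
Q̄ = (S_0/π) × [bracket] = (1361/π) × 0.456918 = 197.9 W/m².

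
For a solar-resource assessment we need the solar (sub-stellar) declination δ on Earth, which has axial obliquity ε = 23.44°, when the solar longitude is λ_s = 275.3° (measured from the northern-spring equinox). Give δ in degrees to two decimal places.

δ = -23.33°

sin δ = sin ε · sin λ_s = sin 23.44° × sin 275.3° = -0.396088.
δ = arcsin(-0.396088) = -23.33°.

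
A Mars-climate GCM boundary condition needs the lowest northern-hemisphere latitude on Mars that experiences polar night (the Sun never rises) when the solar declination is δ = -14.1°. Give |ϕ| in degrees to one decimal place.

Polar night requires cos h₀ = −tan ϕ tan δ ≥ 1, i.e. tan ϕ tan δ ≤ −1.
The boundary is |tan ϕ| · |tan δ| = 1, so |ϕ| = 90° − |δ| = 90° − 14.1° = 75.9° in the northern hemisphere.

|ϕ| = 75.9°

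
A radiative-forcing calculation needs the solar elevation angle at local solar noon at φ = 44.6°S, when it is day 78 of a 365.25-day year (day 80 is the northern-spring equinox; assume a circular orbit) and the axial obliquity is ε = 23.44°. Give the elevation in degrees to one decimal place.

Solar longitude: λ_s = 360° × (78 − 80)/365.25 = -1.971°, i.e. -1.971° + 360° = 358.029°.
sin δ = sin 23.44° × sin 358.029° = -0.01368, so δ = -0.784°.
At local noon the hour angle is zero, so the zenith angle equals |φ − δ| = |-44.6° − (-0.784°)| = 43.816°.
Elevation = 90° − 43.816° = 46.2°.

46.2°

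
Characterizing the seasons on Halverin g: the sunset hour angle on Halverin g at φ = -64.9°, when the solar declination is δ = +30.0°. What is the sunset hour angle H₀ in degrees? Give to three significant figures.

H₀ = 0.00°

cos H₀ = −tan φ · tan δ = 1.2325 ≥ 1, so the host star never rises (polar night) and H₀ = 0.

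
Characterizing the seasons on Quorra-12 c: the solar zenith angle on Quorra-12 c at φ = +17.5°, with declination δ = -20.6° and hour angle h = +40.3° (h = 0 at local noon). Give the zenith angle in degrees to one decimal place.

θ_z = 54.9°

cos θ_z = sin φ sin δ + cos φ cos δ cos h = -0.105801 + 0.680861 = 0.575060.
θ_z = arccos(0.575060) = 54.9°.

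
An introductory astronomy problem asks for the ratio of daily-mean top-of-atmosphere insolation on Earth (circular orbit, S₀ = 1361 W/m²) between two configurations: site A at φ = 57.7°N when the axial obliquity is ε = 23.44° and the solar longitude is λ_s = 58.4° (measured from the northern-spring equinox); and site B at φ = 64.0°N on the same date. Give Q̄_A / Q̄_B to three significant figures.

Q̄_A / Q̄_B ≈ 1.03

— Configuration A (φ=+57.7°):
Solar declination: sin δ = sin ε · sin λ_s = sin 23.44° × sin 58.4° = 0.33881, so δ = +19.804°.
cos H₀ = −tan(+57.7°) tan(+19.804°) = -0.5696, H₀ = 2.1769 rad.
Bracket: H₀ sin φ sin δ + cos φ cos δ sin H₀ = 2.1769×0.84526×0.33881 + 0.53435×0.94086×0.82190 = 0.623426 + 0.413209 = 1.036635.
Q̄ = (S₀/π) × [bracket] = (1361/π) × 1.036635 = 449.09 W/m².
— Configuration B (φ=+64.0°):
cos H₀ = −tan(+64.0°) tan(+19.804°) = -0.7383, H₀ = 2.4014 rad.
Bracket: H₀ sin φ sin δ + cos φ cos δ sin H₀ = 2.4014×0.89879×0.33881 + 0.43837×0.94086×0.67444 = 0.731272 + 0.278169 = 1.009441.
Q̄ = (S₀/π) × [bracket] = (1361/π) × 1.009441 = 437.31 W/m².
Ratio Q̄_A / Q̄_B = 449.09 / 437.31 = 1.027.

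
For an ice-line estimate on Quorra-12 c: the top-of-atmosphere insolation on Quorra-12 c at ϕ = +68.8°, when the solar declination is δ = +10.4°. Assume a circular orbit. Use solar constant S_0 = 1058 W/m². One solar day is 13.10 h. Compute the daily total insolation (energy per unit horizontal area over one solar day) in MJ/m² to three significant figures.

10.5 MJ/m²

cos h₀ = −tan(+68.8°) tan(+10.400°) = -0.4732, h₀ = 2.0637 rad.
Bracket: h₀ sin ϕ sin δ + cos ϕ cos δ sin h₀ = 2.0637×0.93232×0.18052 + 0.36162×0.98357×0.88097 = 0.347326 + 0.313342 = 0.660668.
Q̄ = (S_0/π) × [bracket] = (1058/π) × 0.660668 = 222.49 W/m².
Daily total = Q̄ × 13.10 h × 3600 s/h = 222.49 × 13.10 × 3600 / 10⁶ = 10.49 MJ/m².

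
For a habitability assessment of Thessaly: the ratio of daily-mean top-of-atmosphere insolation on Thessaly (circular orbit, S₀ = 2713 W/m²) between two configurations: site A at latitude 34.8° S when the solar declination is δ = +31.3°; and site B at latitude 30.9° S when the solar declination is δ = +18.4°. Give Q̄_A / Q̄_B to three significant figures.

Q̄_A / Q̄_B ≈ 0.520

— Configuration A (φ=-34.8°):
cos H₀ = −tan(-34.8°) tan(+31.300°) = 0.4226, H₀ = 1.1345 rad.
Bracket: H₀ sin φ sin δ + cos φ cos δ sin H₀ = 1.1345×-0.57071×0.51952 + 0.82115×0.85446×0.90633 = -0.336374 + 0.635917 = 0.299543.
Q̄ = (S₀/π) × [bracket] = (2713/π) × 0.299543 = 258.68 W/m².
— Configuration B (φ=-30.9°):
cos H₀ = −tan(-30.9°) tan(+18.400°) = 0.1991, H₀ = 1.3704 rad.
Bracket: H₀ sin φ sin δ + cos φ cos δ sin H₀ = 1.3704×-0.51354×0.31565 + 0.85806×0.94888×0.97998 = -0.222140 + 0.797896 = 0.575756.
Q̄ = (S₀/π) × [bracket] = (2713/π) × 0.575756 = 497.21 W/m².
Ratio Q̄_A / Q̄_B = 258.68 / 497.21 = 0.5203.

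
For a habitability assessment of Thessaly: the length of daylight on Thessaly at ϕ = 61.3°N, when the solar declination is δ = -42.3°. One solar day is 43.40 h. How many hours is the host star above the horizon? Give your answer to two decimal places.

0.00 h

cos h₀ = −tan ϕ · tan δ = 1.6620 ≥ 1, so the host star never rises (polar night) and h₀ = 0.
Daylight = 2h₀/(2π) × 43.40 h = (0.0000/π) × 43.40 = 0.00 h.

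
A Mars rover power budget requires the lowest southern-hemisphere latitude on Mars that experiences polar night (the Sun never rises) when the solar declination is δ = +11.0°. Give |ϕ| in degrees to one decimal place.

|ϕ| = 79.0°

Polar night requires cos h₀ = −tan ϕ tan δ ≥ 1, i.e. tan ϕ tan δ ≤ −1.
The boundary is |tan ϕ| · |tan δ| = 1, so |ϕ| = 90° − |δ| = 90° − 11.0° = 79.0° in the southern hemisphere.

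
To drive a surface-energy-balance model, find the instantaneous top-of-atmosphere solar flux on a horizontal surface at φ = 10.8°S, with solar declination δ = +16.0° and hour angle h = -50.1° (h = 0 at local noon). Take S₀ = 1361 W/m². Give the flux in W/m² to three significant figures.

cos θ_z = sin φ sin δ + cos φ cos δ cos h = -0.051649 + 0.605679 = 0.554030.
Flux = S₀ · cos θ_z = 1361 × 0.554030 = 754.0 W/m².

754 W/m²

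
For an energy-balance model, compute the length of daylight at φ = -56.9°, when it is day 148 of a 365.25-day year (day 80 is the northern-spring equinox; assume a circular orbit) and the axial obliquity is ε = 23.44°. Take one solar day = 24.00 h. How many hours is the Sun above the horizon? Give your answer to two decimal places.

7.05 h

Solar longitude: λ_s = 360° × (148 − 80)/365.25 = 67.023°.
sin δ = sin 23.44° × sin 67.023° = 0.36623, so δ = +21.483°.
cos H₀ = −tan φ · tan δ = −tan(-56.9°) × tan(+21.483°) = 0.6037, so H₀ = 0.9226 rad = 52.86°.
Daylight = 2H₀/(2π) × 24.00 h = (0.9226/π) × 24.00 = 7.05 h.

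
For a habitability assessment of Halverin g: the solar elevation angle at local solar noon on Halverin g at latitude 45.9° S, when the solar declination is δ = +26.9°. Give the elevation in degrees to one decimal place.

At local noon the hour angle is zero, so the zenith angle equals |φ − δ| = |-45.9° − (+26.900°)| = 72.800°.
Elevation = 90° − 72.800° = 17.2°.

17.2°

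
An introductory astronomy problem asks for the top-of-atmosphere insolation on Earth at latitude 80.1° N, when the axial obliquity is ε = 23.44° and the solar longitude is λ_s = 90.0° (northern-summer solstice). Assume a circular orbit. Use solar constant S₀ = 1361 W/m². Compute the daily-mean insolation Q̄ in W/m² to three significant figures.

Solar declination: sin δ = sin ε · sin λ_s = sin 23.44° × sin 90.0° = 0.39779, so δ = +23.440°.
cos H₀ = −tan(+80.1°) tan(+23.440°) = -2.4842 ≤ −1 ⇒ polar day, H₀ = π.
Bracket: H₀ sin φ sin δ + cos φ cos δ sin H₀ = 3.1416×0.98511×0.39779 + 0.17193×0.91748×0.00000 = 1.231089 + 0.000000 = 1.231089.
Q̄ = (S₀/π) × [bracket] = (1361/π) × 1.231089 = 533.3 W/m².

Q̄ ≈ 533 W/m²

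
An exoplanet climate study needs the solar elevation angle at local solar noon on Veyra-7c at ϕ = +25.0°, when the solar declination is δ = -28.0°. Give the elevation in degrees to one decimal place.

37.0°

At local noon the hour angle is zero, so the zenith angle equals |ϕ − δ| = |+25.0° − (-28.000°)| = 53.000°.
Elevation = 90° − 53.000° = 37.0°.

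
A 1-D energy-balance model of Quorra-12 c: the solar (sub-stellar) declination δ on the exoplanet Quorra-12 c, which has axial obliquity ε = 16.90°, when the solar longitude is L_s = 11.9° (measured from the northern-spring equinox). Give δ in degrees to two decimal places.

δ = +3.44°

sin δ = sin ε · sin L_s = sin 16.90° × sin 11.9° = 0.059944.
δ = arcsin(0.059944) = +3.44°.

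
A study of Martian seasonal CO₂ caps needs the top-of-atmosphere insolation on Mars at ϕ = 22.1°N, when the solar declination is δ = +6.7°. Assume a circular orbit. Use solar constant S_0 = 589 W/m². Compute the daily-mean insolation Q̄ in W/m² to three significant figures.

cos h₀ = −tan(+22.1°) tan(+6.700°) = -0.0477, h₀ = 1.6185 rad.
Bracket: h₀ sin ϕ sin δ + cos ϕ cos δ sin h₀ = 1.6185×0.37622×0.11667 + 0.92653×0.99317×0.99886 = 0.071042 + 0.919153 = 0.990195.
Q̄ = (S_0/π) × [bracket] = (589/π) × 0.990195 = 185.6 W/m².

Q̄ ≈ 186 W/m²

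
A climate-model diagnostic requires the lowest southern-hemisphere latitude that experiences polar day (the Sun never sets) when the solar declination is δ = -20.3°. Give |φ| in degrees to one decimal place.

|φ| = 69.7°

Polar day requires cos H₀ = −tan φ tan δ ≤ −1, i.e. tan φ tan δ ≥ 1.
The boundary is |tan φ| · |tan δ| = 1, so |φ| = 90° − |δ| = 90° − 20.3° = 69.7° in the southern hemisphere.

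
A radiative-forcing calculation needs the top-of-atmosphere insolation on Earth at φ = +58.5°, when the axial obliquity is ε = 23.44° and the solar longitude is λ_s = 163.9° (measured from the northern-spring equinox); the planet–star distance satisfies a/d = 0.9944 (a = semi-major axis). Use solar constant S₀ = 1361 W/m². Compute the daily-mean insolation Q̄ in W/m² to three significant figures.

Q̄ ≈ 289 W/m²

Solar declination: sin δ = sin ε · sin λ_s = sin 23.44° × sin 163.9° = 0.11031, so δ = +6.333°.
cos H₀ = −tan(+58.5°) tan(+6.333°) = -0.1811, H₀ = 1.7529 rad.
Bracket: H₀ sin φ sin δ + cos φ cos δ sin H₀ = 1.7529×0.85264×0.11031 + 0.52250×0.99390×0.98346 = 0.164869 + 0.510723 = 0.675592.
Inverse-square distance factor (a/d)² = 0.9944² = 0.988831.
Q̄ = (S₀/π) × 0.988831 × [bracket] = (1361/π) × 0.988831 × 0.675592 = 289.4 W/m².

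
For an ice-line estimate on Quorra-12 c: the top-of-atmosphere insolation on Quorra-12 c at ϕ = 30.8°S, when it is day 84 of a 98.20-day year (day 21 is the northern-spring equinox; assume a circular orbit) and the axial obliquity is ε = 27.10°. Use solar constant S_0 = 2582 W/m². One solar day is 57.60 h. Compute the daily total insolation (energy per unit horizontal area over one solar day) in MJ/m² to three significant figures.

Solar longitude: L_s = 360° × (84 − 21)/98.20 = 230.957°.
sin δ = sin 27.10° × sin 230.957° = -0.35381, so δ = -20.721°.
cos h₀ = −tan(-30.8°) tan(-20.721°) = -0.2255, h₀ = 1.7983 rad.
Bracket: h₀ sin ϕ sin δ + cos ϕ cos δ sin h₀ = 1.7983×-0.51204×-0.35381 + 0.85896×0.93532×0.97424 = 0.325789 + 0.782707 = 1.108496.
Q̄ = (S_0/π) × [bracket] = (2582/π) × 1.108496 = 911.05 W/m².
Daily total = Q̄ × 57.60 h × 3600 s/h = 911.05 × 57.60 × 3600 / 10⁶ = 188.9 MJ/m².

189 MJ/m²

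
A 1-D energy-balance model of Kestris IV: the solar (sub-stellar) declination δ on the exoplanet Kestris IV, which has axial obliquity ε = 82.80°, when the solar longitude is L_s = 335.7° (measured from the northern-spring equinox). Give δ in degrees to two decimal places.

δ = -24.10°

sin δ = sin ε · sin L_s = sin 82.80° × sin 335.7° = -0.408269.
δ = arcsin(-0.408269) = -24.10°.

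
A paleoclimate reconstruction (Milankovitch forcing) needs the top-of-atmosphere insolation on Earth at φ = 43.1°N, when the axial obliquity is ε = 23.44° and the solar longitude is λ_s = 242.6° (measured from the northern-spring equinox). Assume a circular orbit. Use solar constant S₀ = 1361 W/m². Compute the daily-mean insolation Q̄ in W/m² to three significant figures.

Solar declination: sin δ = sin ε · sin λ_s = sin 23.44° × sin 242.6° = -0.35316, so δ = -20.681°.
cos H₀ = −tan(+43.1°) tan(-20.681°) = 0.3532, H₀ = 1.2098 rad.
Bracket: H₀ sin φ sin δ + cos φ cos δ sin H₀ = 1.2098×0.68327×-0.35316 + 0.73016×0.93556×0.93553 = -0.291929 + 0.639068 = 0.347139.
Q̄ = (S₀/π) × [bracket] = (1361/π) × 0.347139 = 150.4 W/m².

Q̄ ≈ 150 W/m²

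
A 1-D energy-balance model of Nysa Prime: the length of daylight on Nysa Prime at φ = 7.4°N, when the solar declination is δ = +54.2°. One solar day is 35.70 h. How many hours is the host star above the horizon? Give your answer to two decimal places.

cos H₀ = −tan φ · tan δ = −tan(+7.4°) × tan(+54.200°) = -0.1801, so H₀ = 1.7519 rad = 100.37°.
Daylight = 2H₀/(2π) × 35.70 h = (1.7519/π) × 35.70 = 19.91 h.

19.91 h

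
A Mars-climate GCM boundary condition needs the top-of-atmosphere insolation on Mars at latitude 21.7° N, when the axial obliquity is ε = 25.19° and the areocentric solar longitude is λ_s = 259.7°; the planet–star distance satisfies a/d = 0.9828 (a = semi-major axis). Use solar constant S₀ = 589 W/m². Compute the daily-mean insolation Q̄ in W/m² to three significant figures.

sin δ = sin 25.19° × sin 259.7° = -0.41876, so δ = -24.756°.
cos H₀ = −tan(+21.7°) tan(-24.756°) = 0.1835, H₀ = 1.3862 rad.
Bracket: H₀ sin φ sin δ + cos φ cos δ sin H₀ = 1.3862×0.36975×-0.41876 + 0.92913×0.90810×0.98302 = -0.214634 + 0.829416 = 0.614782.
Inverse-square distance factor (a/d)² = 0.9828² = 0.965896.
Q̄ = (S₀/π) × 0.965896 × [bracket] = (589/π) × 0.965896 × 0.614782 = 111.3 W/m².

Q̄ ≈ 111 W/m²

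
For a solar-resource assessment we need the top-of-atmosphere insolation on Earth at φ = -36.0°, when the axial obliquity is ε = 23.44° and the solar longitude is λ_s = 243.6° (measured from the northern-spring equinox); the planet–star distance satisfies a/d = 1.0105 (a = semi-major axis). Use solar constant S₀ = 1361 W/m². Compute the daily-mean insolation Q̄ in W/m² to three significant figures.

Q̄ ≈ 493 W/m²

Solar declination: sin δ = sin ε · sin λ_s = sin 23.44° × sin 243.6° = -0.35630, so δ = -20.873°.
cos H₀ = −tan(-36.0°) tan(-20.873°) = -0.2771, H₀ = 1.8515 rad.
Bracket: H₀ sin φ sin δ + cos φ cos δ sin H₀ = 1.8515×-0.58779×-0.35630 + 0.80902×0.93437×0.96085 = 0.387759 + 0.726330 = 1.114089.
Inverse-square distance factor (a/d)² = 1.0105² = 1.021110.
Q̄ = (S₀/π) × 1.021110 × [bracket] = (1361/π) × 1.021110 × 1.114089 = 492.8 W/m².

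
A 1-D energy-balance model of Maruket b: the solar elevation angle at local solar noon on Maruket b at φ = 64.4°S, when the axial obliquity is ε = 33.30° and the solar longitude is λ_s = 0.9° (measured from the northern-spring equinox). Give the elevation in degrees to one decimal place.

25.1°

Solar declination: sin δ = sin ε · sin λ_s = sin 33.30° × sin 0.9° = 0.00862, so δ = +0.494°.
At local noon the hour angle is zero, so the zenith angle equals |φ − δ| = |-64.4° − (+0.494°)| = 64.894°.
Elevation = 90° − 64.894° = 25.1°.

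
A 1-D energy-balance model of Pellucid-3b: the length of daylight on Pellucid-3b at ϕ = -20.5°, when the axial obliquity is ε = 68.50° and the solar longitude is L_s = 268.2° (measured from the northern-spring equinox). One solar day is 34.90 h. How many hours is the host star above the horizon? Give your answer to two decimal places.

Solar declination: sin δ = sin ε · sin L_s = sin 68.50° × sin 268.2° = -0.92996, so δ = -68.428°.
cos h₀ = −tan ϕ · tan δ = −tan(-20.5°) × tan(-68.428°) = -0.9457, so h₀ = 2.8105 rad = 161.03°.
Daylight = 2h₀/(2π) × 34.90 h = (2.8105/π) × 34.90 = 31.22 h.

31.22 h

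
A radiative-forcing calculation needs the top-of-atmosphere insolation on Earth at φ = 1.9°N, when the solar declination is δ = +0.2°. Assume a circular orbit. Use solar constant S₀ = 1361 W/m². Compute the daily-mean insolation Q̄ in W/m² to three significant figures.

Q̄ ≈ 433 W/m²

cos H₀ = −tan(+1.9°) tan(+0.200°) = -0.0001, H₀ = 1.5709 rad.
Bracket: H₀ sin φ sin δ + cos φ cos δ sin H₀ = 1.5709×0.03316×0.00349 + 0.99945×0.99999×1.00000 = 0.000182 + 0.999440 = 0.999622.
Q̄ = (S₀/π) × [bracket] = (1361/π) × 0.999622 = 433.1 W/m².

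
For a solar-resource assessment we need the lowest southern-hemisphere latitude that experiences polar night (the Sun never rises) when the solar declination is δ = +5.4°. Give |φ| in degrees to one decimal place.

Polar night requires cos H₀ = −tan φ tan δ ≥ 1, i.e. tan φ tan δ ≤ −1.
The boundary is |tan φ| · |tan δ| = 1, so |φ| = 90° − |δ| = 90° − 5.4° = 84.6° in the southern hemisphere.

|φ| = 84.6°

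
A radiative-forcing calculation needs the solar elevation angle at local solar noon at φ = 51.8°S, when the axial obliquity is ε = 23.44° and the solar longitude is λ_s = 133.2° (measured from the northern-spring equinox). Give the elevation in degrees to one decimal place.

21.3°

Solar declination: sin δ = sin ε · sin λ_s = sin 23.44° × sin 133.2° = 0.28998, so δ = +16.856°.
At local noon the hour angle is zero, so the zenith angle equals |φ − δ| = |-51.8° − (+16.856°)| = 68.656°.
Elevation = 90° − 68.656° = 21.3°.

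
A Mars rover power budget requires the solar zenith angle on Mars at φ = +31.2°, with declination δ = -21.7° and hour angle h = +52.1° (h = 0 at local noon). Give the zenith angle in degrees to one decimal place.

cos θ_z = sin φ sin δ + cos φ cos δ cos h = -0.191539 + 0.488201 = 0.296662.
θ_z = arccos(0.296662) = 72.7°.

θ_z = 72.7°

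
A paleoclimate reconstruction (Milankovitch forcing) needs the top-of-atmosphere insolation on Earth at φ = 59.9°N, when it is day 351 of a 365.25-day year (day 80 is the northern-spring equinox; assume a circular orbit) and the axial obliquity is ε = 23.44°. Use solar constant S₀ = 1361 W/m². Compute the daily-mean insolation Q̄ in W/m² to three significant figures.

Q̄ ≈ 24.3 W/m²

Solar longitude: λ_s = 360° × (351 − 80)/365.25 = 267.105°.
sin δ = sin 23.44° × sin 267.105° = -0.39728, so δ = -23.408°.
cos H₀ = −tan(+59.9°) tan(-23.408°) = 0.7468, H₀ = 0.7275 rad.
Bracket: H₀ sin φ sin δ + cos φ cos δ sin H₀ = 0.7275×0.86515×-0.39728 + 0.50151×0.91770×0.66504 = -0.250047 + 0.306075 = 0.056028.
Q̄ = (S₀/π) × [bracket] = (1361/π) × 0.056028 = 24.27 W/m².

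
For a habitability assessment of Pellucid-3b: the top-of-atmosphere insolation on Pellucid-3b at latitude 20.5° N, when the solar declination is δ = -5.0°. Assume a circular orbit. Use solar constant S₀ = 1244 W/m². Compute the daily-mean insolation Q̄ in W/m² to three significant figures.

cos H₀ = −tan(+20.5°) tan(-5.000°) = 0.0327, H₀ = 1.5381 rad.
Bracket: H₀ sin φ sin δ + cos φ cos δ sin H₀ = 1.5381×0.35021×-0.08716 + 0.93667×0.99619×0.99946 = -0.046949 + 0.932597 = 0.885648.
Q̄ = (S₀/π) × [bracket] = (1244/π) × 0.885648 = 350.7 W/m².

Q̄ ≈ 351 W/m²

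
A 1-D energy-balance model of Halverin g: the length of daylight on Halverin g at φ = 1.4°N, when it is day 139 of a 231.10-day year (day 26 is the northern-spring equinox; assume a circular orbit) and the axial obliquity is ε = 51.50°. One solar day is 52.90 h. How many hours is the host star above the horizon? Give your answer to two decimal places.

Solar longitude: λ_s = 360° × (139 − 26)/231.10 = 176.028°.
sin δ = sin 51.50° × sin 176.028° = 0.05421, so δ = +3.108°.
cos H₀ = −tan φ · tan δ = −tan(+1.4°) × tan(+3.108°) = -0.0013, so H₀ = 1.5721 rad = 90.08°.
Daylight = 2H₀/(2π) × 52.90 h = (1.5721/π) × 52.90 = 26.47 h.

26.47 h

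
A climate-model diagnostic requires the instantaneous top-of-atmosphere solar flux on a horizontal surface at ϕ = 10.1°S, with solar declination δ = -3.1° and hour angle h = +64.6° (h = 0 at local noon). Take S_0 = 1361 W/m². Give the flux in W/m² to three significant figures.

587 W/m²

cos θ_z = sin ϕ sin δ + cos ϕ cos δ cos h = 0.009484 + 0.421670 = 0.431154.
Flux = S_0 · cos θ_z = 1361 × 0.431154 = 586.8 W/m².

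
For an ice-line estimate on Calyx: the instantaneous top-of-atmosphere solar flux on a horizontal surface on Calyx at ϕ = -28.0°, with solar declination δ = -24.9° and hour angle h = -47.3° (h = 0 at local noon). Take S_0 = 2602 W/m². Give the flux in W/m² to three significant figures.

1.93e+03 W/m²

cos θ_z = sin ϕ sin δ + cos ϕ cos δ cos h = 0.197664 + 0.543119 = 0.740783.
Flux = S_0 · cos θ_z = 2602 × 0.740783 = 1928 W/m².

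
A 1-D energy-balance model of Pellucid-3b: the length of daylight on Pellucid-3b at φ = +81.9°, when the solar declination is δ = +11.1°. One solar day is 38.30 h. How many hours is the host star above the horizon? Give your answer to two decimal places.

Sunrise equation: cos H₀ = −tan φ · tan δ = -1.3785 ≤ −1, so the host star never sets (polar day) and H₀ = π.
Daylight = 2H₀/(2π) × 38.30 h = (3.1416/π) × 38.30 = 38.30 h.

38.30 h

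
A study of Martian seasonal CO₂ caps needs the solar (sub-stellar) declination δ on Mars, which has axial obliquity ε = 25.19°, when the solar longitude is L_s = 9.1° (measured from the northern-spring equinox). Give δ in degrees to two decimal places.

sin δ = sin ε · sin L_s = sin 25.19° × sin 9.1° = 0.067315.
δ = arcsin(0.067315) = +3.86°.

δ = +3.86°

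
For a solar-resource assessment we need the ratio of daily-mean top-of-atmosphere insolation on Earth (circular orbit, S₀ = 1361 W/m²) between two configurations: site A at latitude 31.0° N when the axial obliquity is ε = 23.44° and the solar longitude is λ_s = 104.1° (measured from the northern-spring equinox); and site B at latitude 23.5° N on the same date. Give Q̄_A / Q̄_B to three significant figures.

Q̄_A / Q̄_B ≈ 1.02

— Configuration A (φ=+31.0°):
Solar declination: sin δ = sin ε · sin λ_s = sin 23.44° × sin 104.1° = 0.38580, so δ = +22.694°.
cos H₀ = −tan(+31.0°) tan(+22.694°) = -0.2513, H₀ = 1.8248 rad.
Bracket: H₀ sin φ sin δ + cos φ cos δ sin H₀ = 1.8248×0.51504×0.38580 + 0.85717×0.92258×0.96792 = 0.362592 + 0.765439 = 1.128031.
Q̄ = (S₀/π) × [bracket] = (1361/π) × 1.128031 = 488.69 W/m².
— Configuration B (φ=+23.5°):
cos H₀ = −tan(+23.5°) tan(+22.694°) = -0.1818, H₀ = 1.7536 rad.
Bracket: H₀ sin φ sin δ + cos φ cos δ sin H₀ = 1.7536×0.39875×0.38580 + 0.91706×0.92258×0.98333 = 0.269770 + 0.831957 = 1.101727.
Q̄ = (S₀/π) × [bracket] = (1361/π) × 1.101727 = 477.29 W/m².
Ratio Q̄_A / Q̄_B = 488.69 / 477.29 = 1.024.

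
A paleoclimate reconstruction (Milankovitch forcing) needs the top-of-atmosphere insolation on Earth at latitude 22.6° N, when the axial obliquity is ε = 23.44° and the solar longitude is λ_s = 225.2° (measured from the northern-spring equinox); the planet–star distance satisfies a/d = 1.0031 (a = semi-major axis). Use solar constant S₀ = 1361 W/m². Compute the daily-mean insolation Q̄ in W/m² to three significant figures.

Q̄ ≈ 315 W/m²

Solar declination: sin δ = sin ε · sin λ_s = sin 23.44° × sin 225.2° = -0.28226, so δ = -16.395°.
cos H₀ = −tan(+22.6°) tan(-16.395°) = 0.1225, H₀ = 1.4480 rad.
Bracket: H₀ sin φ sin δ + cos φ cos δ sin H₀ = 1.4480×0.38430×-0.28226 + 0.92321×0.95934×0.99247 = -0.157068 + 0.879003 = 0.721935.
Inverse-square distance factor (a/d)² = 1.0031² = 1.006210.
Q̄ = (S₀/π) × 1.006210 × [bracket] = (1361/π) × 1.006210 × 0.721935 = 314.7 W/m².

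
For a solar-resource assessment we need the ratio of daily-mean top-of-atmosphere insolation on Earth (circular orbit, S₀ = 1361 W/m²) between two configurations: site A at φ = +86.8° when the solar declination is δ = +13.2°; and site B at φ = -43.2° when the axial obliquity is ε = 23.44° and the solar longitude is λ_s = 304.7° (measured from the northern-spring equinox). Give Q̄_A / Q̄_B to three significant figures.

Q̄_A / Q̄_B ≈ 0.665

— Configuration A (φ=+86.8°):
cos H₀ = −tan(+86.8°) tan(+13.200°) = -4.1952 ≤ −1 ⇒ polar day, H₀ = π.
Bracket: H₀ sin φ sin δ + cos φ cos δ sin H₀ = 3.1416×0.99844×0.22835 + 0.05582×0.97358×0.00000 = 0.716265 + 0.000000 = 0.716265.
Q̄ = (S₀/π) × [bracket] = (1361/π) × 0.716265 = 310.30 W/m².
— Configuration B (φ=-43.2°):
Solar declination: sin δ = sin ε · sin λ_s = sin 23.44° × sin 304.7° = -0.32704, so δ = -19.089°.
cos H₀ = −tan(-43.2°) tan(-19.089°) = -0.3250, H₀ = 1.9018 rad.
Bracket: H₀ sin φ sin δ + cos φ cos δ sin H₀ = 1.9018×-0.68455×-0.32704 + 0.72897×0.94501×0.94572 = 0.425766 + 0.651491 = 1.077257.
Q̄ = (S₀/π) × [bracket] = (1361/π) × 1.077257 = 466.69 W/m².
Ratio Q̄_A / Q̄_B = 310.30 / 466.69 = 0.6649.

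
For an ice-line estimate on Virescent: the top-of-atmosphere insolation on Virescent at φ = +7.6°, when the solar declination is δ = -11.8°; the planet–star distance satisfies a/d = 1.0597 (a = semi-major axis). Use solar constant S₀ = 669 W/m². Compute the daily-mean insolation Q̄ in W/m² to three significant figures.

cos H₀ = −tan(+7.6°) tan(-11.800°) = 0.0279, H₀ = 1.5429 rad.
Bracket: H₀ sin φ sin δ + cos φ cos δ sin H₀ = 1.5429×0.13226×-0.20450 + 0.99122×0.97887×0.99961 = -0.041731 + 0.969897 = 0.928166.
Inverse-square distance factor (a/d)² = 1.0597² = 1.122964.
Q̄ = (S₀/π) × 1.122964 × [bracket] = (669/π) × 1.122964 × 0.928166 = 222.0 W/m².

Q̄ ≈ 222 W/m²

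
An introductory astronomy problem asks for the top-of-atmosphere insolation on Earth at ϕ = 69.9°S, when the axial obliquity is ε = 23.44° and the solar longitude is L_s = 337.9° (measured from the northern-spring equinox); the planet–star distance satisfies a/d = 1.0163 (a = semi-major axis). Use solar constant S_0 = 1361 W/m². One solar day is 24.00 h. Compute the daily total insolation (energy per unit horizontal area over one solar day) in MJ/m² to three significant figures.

22.8 MJ/m²

Solar declination: sin δ = sin ε · sin L_s = sin 23.44° × sin 337.9° = -0.14966, so δ = -8.607°.
cos h₀ = −tan(-69.9°) tan(-8.607°) = -0.4136, h₀ = 1.9972 rad.
Bracket: h₀ sin ϕ sin δ + cos ϕ cos δ sin h₀ = 1.9972×-0.93909×-0.14966 + 0.34366×0.98874×0.91045 = 0.280695 + 0.309362 = 0.590057.
Inverse-square distance factor (a/d)² = 1.0163² = 1.032866.
Q̄ = (S_0/π) × 1.032866 × [bracket] = (1361/π) × 1.032866 × 0.590057 = 264.03 W/m².
Daily total = Q̄ × 24.00 h × 3600 s/h = 264.03 × 24.00 × 3600 / 10⁶ = 22.81 MJ/m².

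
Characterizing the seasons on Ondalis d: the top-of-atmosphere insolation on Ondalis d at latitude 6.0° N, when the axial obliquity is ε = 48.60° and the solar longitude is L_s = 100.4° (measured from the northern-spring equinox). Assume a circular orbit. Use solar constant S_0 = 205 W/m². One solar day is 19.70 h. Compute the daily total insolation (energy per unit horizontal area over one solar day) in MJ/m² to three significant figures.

Solar declination: sin δ = sin ε · sin L_s = sin 48.60° × sin 100.4° = 0.73779, so δ = +47.543°.
cos h₀ = −tan(+6.0°) tan(+47.543°) = -0.1149, h₀ = 1.6859 rad.
Bracket: h₀ sin ϕ sin δ + cos ϕ cos δ sin h₀ = 1.6859×0.10453×0.73779 + 0.99452×0.67503×0.99338 = 0.130019 + 0.666887 = 0.796906.
Q̄ = (S_0/π) × [bracket] = (205/π) × 0.796906 = 52.001 W/m².
Daily total = Q̄ × 19.70 h × 3600 s/h = 52.001 × 19.70 × 3600 / 10⁶ = 3.688 MJ/m².

3.69 MJ/m²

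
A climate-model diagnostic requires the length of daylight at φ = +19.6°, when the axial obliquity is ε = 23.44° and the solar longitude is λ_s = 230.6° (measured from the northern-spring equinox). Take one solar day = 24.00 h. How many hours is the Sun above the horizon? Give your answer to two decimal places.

11.12 h

Solar declination: sin δ = sin ε · sin λ_s = sin 23.44° × sin 230.6° = -0.30738, so δ = -17.902°.
cos H₀ = −tan φ · tan δ = −tan(+19.6°) × tan(-17.902°) = 0.1150, so H₀ = 1.4555 rad = 83.40°.
Daylight = 2H₀/(2π) × 24.00 h = (1.4555/π) × 24.00 = 11.12 h.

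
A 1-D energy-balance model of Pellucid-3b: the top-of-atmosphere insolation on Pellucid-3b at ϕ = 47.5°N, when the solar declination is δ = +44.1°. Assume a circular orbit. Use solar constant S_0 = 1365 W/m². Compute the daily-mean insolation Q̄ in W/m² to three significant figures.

Q̄ ≈ 700 W/m²

cos h₀ = −tan(+47.5°) tan(+44.100°) = -1.0576 ≤ −1 ⇒ polar day, h₀ = π.
Bracket: h₀ sin ϕ sin δ + cos ϕ cos δ sin h₀ = 3.1416×0.73728×0.69591 + 0.67559×0.71813×0.00000 = 1.611894 + 0.000000 = 1.611894.
Q̄ = (S_0/π) × [bracket] = (1365/π) × 1.611894 = 700.4 W/m².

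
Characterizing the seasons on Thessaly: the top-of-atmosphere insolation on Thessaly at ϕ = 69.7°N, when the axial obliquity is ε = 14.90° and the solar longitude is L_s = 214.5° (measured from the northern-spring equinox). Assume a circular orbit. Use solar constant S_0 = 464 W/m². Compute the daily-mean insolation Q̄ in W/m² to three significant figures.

Solar declination: sin δ = sin ε · sin L_s = sin 14.90° × sin 214.5° = -0.14564, so δ = -8.374°.
cos h₀ = −tan(+69.7°) tan(-8.374°) = 0.3980, h₀ = 1.1615 rad.
Bracket: h₀ sin ϕ sin δ + cos ϕ cos δ sin h₀ = 1.1615×0.93789×-0.14564 + 0.34694×0.98934×0.91740 = -0.158654 + 0.314890 = 0.156236.
Q̄ = (S_0/π) × [bracket] = (464/π) × 0.156236 = 23.08 W/m².

Q̄ ≈ 23.1 W/m²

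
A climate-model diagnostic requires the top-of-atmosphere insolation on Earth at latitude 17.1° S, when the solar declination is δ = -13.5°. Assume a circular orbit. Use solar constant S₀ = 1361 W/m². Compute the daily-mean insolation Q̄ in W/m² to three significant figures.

Q̄ ≈ 450 W/m²

cos H₀ = −tan(-17.1°) tan(-13.500°) = -0.0739, H₀ = 1.6447 rad.
Bracket: H₀ sin φ sin δ + cos φ cos δ sin H₀ = 1.6447×-0.29404×-0.23345 + 0.95579×0.97237×0.99727 = 0.112898 + 0.926844 = 1.039742.
Q̄ = (S₀/π) × [bracket] = (1361/π) × 1.039742 = 450.4 W/m².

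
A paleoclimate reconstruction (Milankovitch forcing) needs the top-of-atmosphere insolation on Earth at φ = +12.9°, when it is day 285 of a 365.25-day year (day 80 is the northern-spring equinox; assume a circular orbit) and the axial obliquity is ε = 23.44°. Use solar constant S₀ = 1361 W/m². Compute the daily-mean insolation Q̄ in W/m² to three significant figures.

Solar longitude: λ_s = 360° × (285 − 80)/365.25 = 202.053°.
sin δ = sin 23.44° × sin 202.053° = -0.14936, so δ = -8.590°.
cos H₀ = −tan(+12.9°) tan(-8.590°) = 0.0346, H₀ = 1.5362 rad.
Bracket: H₀ sin φ sin δ + cos φ cos δ sin H₀ = 1.5362×0.22325×-0.14936 + 0.97476×0.98878×0.99940 = -0.051224 + 0.963245 = 0.912021.
Q̄ = (S₀/π) × [bracket] = (1361/π) × 0.912021 = 395.1 W/m².

Q̄ ≈ 395 W/m²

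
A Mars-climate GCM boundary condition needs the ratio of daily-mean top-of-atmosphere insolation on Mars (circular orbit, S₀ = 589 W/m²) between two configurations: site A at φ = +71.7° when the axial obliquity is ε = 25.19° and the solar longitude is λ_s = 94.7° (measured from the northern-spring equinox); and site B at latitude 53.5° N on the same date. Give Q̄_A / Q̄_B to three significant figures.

— Configuration A (φ=+71.7°):
Solar declination: sin δ = sin ε · sin λ_s = sin 25.19° × sin 94.7° = 0.42419, so δ = +25.099°.
cos H₀ = −tan(+71.7°) tan(+25.099°) = -1.4164 ≤ −1 ⇒ polar day, H₀ = π.
Bracket: H₀ sin φ sin δ + cos φ cos δ sin H₀ = 3.1416×0.94943×0.42419 + 0.31399×0.90557×0.00000 = 1.265244 + 0.000000 = 1.265244.
Q̄ = (S₀/π) × [bracket] = (589/π) × 1.265244 = 237.21 W/m².
— Configuration B (φ=+53.5°):
cos H₀ = −tan(+53.5°) tan(+25.099°) = -0.6330, H₀ = 2.2563 rad.
Bracket: H₀ sin φ sin δ + cos φ cos δ sin H₀ = 2.2563×0.80386×0.42419 + 0.59482×0.90557×0.77412 = 0.769374 + 0.416981 = 1.186355.
Q̄ = (S₀/π) × [bracket] = (589/π) × 1.186355 = 222.42 W/m².
Ratio Q̄_A / Q̄_B = 237.21 / 222.42 = 1.066.

Q̄_A / Q̄_B ≈ 1.07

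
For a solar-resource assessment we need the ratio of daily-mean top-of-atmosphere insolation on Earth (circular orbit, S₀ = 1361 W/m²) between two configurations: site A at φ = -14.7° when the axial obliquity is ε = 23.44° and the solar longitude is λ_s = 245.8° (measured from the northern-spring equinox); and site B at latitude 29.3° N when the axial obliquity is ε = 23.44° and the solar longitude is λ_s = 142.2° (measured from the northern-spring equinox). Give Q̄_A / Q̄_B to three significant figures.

— Configuration A (φ=-14.7°):
Solar declination: sin δ = sin ε · sin λ_s = sin 23.44° × sin 245.8° = -0.36283, so δ = -21.274°.
cos H₀ = −tan(-14.7°) tan(-21.274°) = -0.1021, H₀ = 1.6731 rad.
Bracket: H₀ sin φ sin δ + cos φ cos δ sin H₀ = 1.6731×-0.25376×-0.36283 + 0.96727×0.93185×0.99477 = 0.154045 + 0.896636 = 1.050681.
Q̄ = (S₀/π) × [bracket] = (1361/π) × 1.050681 = 455.18 W/m².
— Configuration B (φ=+29.3°):
Solar declination: sin δ = sin ε · sin λ_s = sin 23.44° × sin 142.2° = 0.24381, so δ = +14.111°.
cos H₀ = −tan(+29.3°) tan(+14.111°) = -0.1411, H₀ = 1.7123 rad.
Bracket: H₀ sin φ sin δ + cos φ cos δ sin H₀ = 1.7123×0.48938×0.24381 + 0.87207×0.96982×0.99000 = 0.204304 + 0.837293 = 1.041597.
Q̄ = (S₀/π) × [bracket] = (1361/π) × 1.041597 = 451.24 W/m².
Ratio Q̄_A / Q̄_B = 455.18 / 451.24 = 1.009.

Q̄_A / Q̄_B ≈ 1.01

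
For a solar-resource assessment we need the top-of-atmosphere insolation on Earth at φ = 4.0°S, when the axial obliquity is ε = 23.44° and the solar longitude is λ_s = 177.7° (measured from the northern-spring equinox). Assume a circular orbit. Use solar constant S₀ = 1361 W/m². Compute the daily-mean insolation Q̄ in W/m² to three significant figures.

Solar declination: sin δ = sin ε · sin λ_s = sin 23.44° × sin 177.7° = 0.01596, so δ = +0.915°.
cos H₀ = −tan(-4.0°) tan(+0.915°) = 0.0011, H₀ = 1.5697 rad.
Bracket: H₀ sin φ sin δ + cos φ cos δ sin H₀ = 1.5697×-0.06976×0.01596 + 0.99756×0.99987×1.00000 = -0.001748 + 0.997430 = 0.995682.
Q̄ = (S₀/π) × [bracket] = (1361/π) × 0.995682 = 431.3 W/m².

Q̄ ≈ 431 W/m²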